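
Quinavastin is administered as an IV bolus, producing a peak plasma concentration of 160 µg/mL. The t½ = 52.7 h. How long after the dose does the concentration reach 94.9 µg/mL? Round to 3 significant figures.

k = ln 2 / 52.7 = 0.01315 h⁻¹
C(t) = C₀ e^(−kt)  ⇒  t = ln(C₀/C) / k
t = ln(160/94.9) / 0.01315 = 0.5224 / 0.01315 ≈ 39.7 hours

39.7 hours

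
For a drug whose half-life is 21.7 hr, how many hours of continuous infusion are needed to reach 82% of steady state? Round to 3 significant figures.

k = ln 2 / 21.7 = 0.03194 hr⁻¹
f = 1 − e^(−kt)  ⇒  t = −ln(1 − f) / k
t = −ln(1 − 0.82) / 0.03194 = 1.715 / 0.03194 ≈ 53.7 hours

53.7 hours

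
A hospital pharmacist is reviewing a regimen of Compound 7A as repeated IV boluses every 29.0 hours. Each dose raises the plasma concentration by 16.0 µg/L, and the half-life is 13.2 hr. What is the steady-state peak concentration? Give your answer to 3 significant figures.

k = ln 2 / 13.2 = 0.05251 hr⁻¹
Fraction remaining after one interval: e^(−kτ) = e^(−0.05251 × 29.0) = 0.2181
R = 1 / (1 − 0.2181) = 1.279
Css,max = 16.0 × 1.279 ≈ 20.5 µg/L

20.5 µg/L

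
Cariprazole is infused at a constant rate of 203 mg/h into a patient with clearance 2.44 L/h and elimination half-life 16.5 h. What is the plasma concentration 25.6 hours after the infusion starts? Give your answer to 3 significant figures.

Css = rate / CL = 203 / 2.44 = 83.20 µg/mL
k = ln 2 / 16.5 = 0.04201 h⁻¹
C(t) = Css (1 − e^(−kt)) = 83.20 × (1 − e^(−1.075)) = 83.20 × 0.6588 ≈ 54.8 µg/mL

54.8 µg/mL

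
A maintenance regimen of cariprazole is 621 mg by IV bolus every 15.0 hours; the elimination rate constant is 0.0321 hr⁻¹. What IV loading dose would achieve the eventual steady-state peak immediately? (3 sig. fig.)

Accumulation ratio R = 1 / (1 − e^(−kτ)) = 1 / (1 − e^(−0.03210×15.0)) = 1 / (1 − 0.6179) = 2.617
Loading dose = maintenance dose × R = 621 × 2.617 ≈ 1630 mg

1630 mg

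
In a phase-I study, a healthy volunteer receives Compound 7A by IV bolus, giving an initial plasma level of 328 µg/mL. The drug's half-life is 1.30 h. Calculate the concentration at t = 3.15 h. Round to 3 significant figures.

61.2 µg/mL

k = ln 2 / 1.30 = 0.5332 h⁻¹
C(t) = C₀ e^(−kt) = 328 × e^(−0.5332 × 3.15) = 328 × e^(−1.680) = 328 × 0.1865 ≈ 61.2 µg/mL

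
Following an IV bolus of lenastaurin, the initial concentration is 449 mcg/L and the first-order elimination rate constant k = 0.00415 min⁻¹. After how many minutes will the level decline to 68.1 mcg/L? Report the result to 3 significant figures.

454 minutes

C(t) = C₀ e^(−kt)  ⇒  t = ln(C₀/C) / k
t = ln(449/68.1) / 0.004150 = 1.886 / 0.004150 ≈ 454 minutes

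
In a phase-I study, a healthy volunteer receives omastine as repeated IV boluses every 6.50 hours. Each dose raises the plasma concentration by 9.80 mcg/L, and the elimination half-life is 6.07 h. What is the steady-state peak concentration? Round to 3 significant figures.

k = ln 2 / 6.07 = 0.1142 h⁻¹
Fraction remaining after one interval: e^(−kτ) = e^(−0.1142 × 6.50) = 0.4760
R = 1 / (1 − 0.4760) = 1.909
Css,max = 9.80 × 1.909 ≈ 18.7 mcg/L

18.7 mcg/L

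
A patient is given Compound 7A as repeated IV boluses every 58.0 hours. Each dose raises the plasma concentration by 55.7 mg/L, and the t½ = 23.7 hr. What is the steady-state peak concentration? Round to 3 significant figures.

68.2 mg/L

k = ln 2 / 23.7 = 0.02925 hr⁻¹
Fraction remaining after one interval: e^(−kτ) = e^(−0.02925 × 58.0) = 0.1834
R = 1 / (1 − 0.1834) = 1.225
Css,max = 55.7 × 1.225 ≈ 68.2 mg/L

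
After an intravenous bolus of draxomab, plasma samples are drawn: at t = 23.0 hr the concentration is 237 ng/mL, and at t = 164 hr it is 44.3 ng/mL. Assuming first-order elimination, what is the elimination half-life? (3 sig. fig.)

58.3 hours

k = ln(C₁/C₂) / (t₂ − t₁) = ln(237/44.3) / (164 − 23.0)
  = 1.677 / 141.0 = 0.01189 hr⁻¹
t½ = ln 2 / k = ln 2 / 0.01189 ≈ 58.3 hours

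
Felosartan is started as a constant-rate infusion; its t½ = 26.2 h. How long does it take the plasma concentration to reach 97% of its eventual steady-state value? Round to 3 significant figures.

k = ln 2 / 26.2 = 0.02646 h⁻¹
f = 1 − e^(−kt)  ⇒  t = −ln(1 − f) / k
t = −ln(1 − 0.97) / 0.02646 = 3.507 / 0.02646 ≈ 133 hours

133 hours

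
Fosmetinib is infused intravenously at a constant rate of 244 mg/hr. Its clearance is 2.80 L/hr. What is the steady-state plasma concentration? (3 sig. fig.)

87.1 mg/L

Css = infusion rate / CL = 244 / 2.80 ≈ 87.1 mg/L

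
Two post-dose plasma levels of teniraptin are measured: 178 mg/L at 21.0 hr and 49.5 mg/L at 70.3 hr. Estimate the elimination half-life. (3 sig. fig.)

k = ln(C₁/C₂) / (t₂ − t₁) = ln(178/49.5) / (70.3 − 21.0)
  = 1.280 / 49.30 = 0.02596 hr⁻¹
t½ = ln 2 / k = ln 2 / 0.02596 ≈ 26.7 hours

26.7 hours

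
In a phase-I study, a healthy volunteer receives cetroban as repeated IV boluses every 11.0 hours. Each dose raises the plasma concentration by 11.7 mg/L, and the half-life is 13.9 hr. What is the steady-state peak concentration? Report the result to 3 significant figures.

k = ln 2 / 13.9 = 0.04987 hr⁻¹
Fraction remaining after one interval: e^(−kτ) = e^(−0.04987 × 11.0) = 0.5778
R = 1 / (1 − 0.5778) = 2.369
Css,max = 11.7 × 2.369 ≈ 27.7 mg/L

27.7 mg/L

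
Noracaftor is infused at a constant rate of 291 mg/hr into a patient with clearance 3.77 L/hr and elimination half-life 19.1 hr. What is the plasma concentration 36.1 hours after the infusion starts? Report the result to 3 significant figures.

56.4 µg/mL

Css = rate / CL = 291 / 3.77 = 77.19 µg/mL
k = ln 2 / 19.1 = 0.03629 hr⁻¹
C(t) = Css (1 − e^(−kt)) = 77.19 × (1 − e^(−1.310)) = 77.19 × 0.7302 ≈ 56.4 µg/mL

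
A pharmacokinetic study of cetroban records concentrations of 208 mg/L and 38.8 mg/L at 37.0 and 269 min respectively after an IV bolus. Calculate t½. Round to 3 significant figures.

95.8 minutes

k = ln(C₁/C₂) / (t₂ − t₁) = ln(208/38.8) / (269 − 37.0)
  = 1.679 / 232.0 = 0.007238 min⁻¹
t½ = ln 2 / k = ln 2 / 0.007238 ≈ 95.8 minutes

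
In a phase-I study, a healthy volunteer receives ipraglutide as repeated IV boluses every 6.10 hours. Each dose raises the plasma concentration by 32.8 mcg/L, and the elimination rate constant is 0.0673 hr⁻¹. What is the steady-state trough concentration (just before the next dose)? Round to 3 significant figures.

64.6 mcg/L

Fraction remaining after one interval: e^(−kτ) = e^(−0.06730 × 6.10) = 0.6633
R = 1 / (1 − 0.6633) = 2.970
Css,max = 32.8 × 2.970 = 97.42 mcg/L
Css,min = Css,max × e^(−kτ) = 97.42 × 0.6633 ≈ 64.6 mcg/L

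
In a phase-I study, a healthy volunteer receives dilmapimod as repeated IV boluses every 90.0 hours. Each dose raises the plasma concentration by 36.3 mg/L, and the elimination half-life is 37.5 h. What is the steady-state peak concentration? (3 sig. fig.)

k = ln 2 / 37.5 = 0.01848 h⁻¹
Fraction remaining after one interval: e^(−kτ) = e^(−0.01848 × 90.0) = 0.1895
R = 1 / (1 − 0.1895) = 1.234
Css,max = 36.3 × 1.234 ≈ 44.8 mg/L

44.8 mg/L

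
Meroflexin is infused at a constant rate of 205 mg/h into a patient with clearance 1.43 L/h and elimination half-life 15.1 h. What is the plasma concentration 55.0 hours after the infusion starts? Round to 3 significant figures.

Css = rate / CL = 205 / 1.43 = 143.4 mg/L
k = ln 2 / 15.1 = 0.04590 h⁻¹
C(t) = Css (1 − e^(−kt)) = 143.4 × (1 − e^(−2.525)) = 143.4 × 0.9199 ≈ 132 mg/L

132 mg/L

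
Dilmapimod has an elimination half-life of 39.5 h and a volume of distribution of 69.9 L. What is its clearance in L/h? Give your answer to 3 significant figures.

1.23 L/h

k = ln 2 / t½ = ln 2 / 39.5 = 0.01755 h⁻¹
CL = k · V = 0.01755 × 69.9 ≈ 1.23 L/h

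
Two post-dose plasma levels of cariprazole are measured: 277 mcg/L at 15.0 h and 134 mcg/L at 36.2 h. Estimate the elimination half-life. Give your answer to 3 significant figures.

k = ln(C₁/C₂) / (t₂ − t₁) = ln(277/134) / (36.2 − 15.0)
  = 0.7262 / 21.20 = 0.03425 h⁻¹
t½ = ln 2 / k = ln 2 / 0.03425 ≈ 20.2 hours

20.2 hours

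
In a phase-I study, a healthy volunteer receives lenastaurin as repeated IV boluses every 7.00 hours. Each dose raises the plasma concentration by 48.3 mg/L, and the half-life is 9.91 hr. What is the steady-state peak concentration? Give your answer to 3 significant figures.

125 mg/L

k = ln 2 / 9.91 = 0.06994 hr⁻¹
Fraction remaining after one interval: e^(−kτ) = e^(−0.06994 × 7.00) = 0.6129
R = 1 / (1 − 0.6129) = 2.583
Css,max = 48.3 × 2.583 ≈ 125 mg/L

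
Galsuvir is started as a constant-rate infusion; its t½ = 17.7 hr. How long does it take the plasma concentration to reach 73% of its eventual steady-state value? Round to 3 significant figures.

k = ln 2 / 17.7 = 0.03916 hr⁻¹
f = 1 − e^(−kt)  ⇒  t = −ln(1 − f) / k
t = −ln(1 − 0.73) / 0.03916 = 1.309 / 0.03916 ≈ 33.4 hours

33.4 hours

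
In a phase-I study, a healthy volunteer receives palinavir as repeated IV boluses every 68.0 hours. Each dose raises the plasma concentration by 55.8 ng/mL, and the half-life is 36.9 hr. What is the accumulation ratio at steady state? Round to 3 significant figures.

k = ln 2 / 36.9 = 0.01878 hr⁻¹
Fraction remaining after one interval: e^(−kτ) = e^(−0.01878 × 68.0) = 0.2788
R = 1 / (1 − 0.2788) = 1 / 0.7212 ≈ 1.39

1.39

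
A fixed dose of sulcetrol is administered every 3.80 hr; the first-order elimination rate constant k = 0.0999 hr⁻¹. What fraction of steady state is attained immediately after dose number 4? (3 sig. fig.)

f_n = 1 − e^(−nkτ) = 1 − e^(−4 × 0.09990 × 3.80) = 1 − e^(−1.518) = 1 − 0.2190 ≈ 0.781

0.781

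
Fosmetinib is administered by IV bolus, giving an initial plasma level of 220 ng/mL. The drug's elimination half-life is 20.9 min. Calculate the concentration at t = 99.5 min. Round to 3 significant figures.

k = ln 2 / 20.9 = 0.03316 min⁻¹
99.5 min is 4.761 half-lives, so C = 220 × (1/2)^4.761 = 220 × 0.03689 ≈ 8.12 ng/mL

8.12 ng/mL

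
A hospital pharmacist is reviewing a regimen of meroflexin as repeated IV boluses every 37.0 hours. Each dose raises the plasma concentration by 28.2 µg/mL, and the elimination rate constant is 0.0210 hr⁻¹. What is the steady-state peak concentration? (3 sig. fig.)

52.2 µg/mL

Fraction remaining after one interval: e^(−kτ) = e^(−0.02100 × 37.0) = 0.4598
R = 1 / (1 − 0.4598) = 1.851
Css,max = 28.2 × 1.851 ≈ 52.2 µg/mL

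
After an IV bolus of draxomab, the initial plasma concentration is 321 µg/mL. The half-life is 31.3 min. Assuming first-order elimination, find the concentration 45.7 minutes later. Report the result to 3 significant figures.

k = ln 2 / 31.3 = 0.02215 min⁻¹
45.7 min is 1.460 half-lives, so C = 321 × (1/2)^1.460 = 321 × 0.3635 ≈ 117 µg/mL

117 µg/mL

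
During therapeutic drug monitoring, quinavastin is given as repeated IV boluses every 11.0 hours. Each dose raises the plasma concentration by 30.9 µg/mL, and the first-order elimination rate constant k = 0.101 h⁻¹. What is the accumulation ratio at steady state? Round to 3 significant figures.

Fraction remaining after one interval: e^(−kτ) = e^(−0.1010 × 11.0) = 0.3292
R = 1 / (1 − 0.3292) = 1 / 0.6708 ≈ 1.49

1.49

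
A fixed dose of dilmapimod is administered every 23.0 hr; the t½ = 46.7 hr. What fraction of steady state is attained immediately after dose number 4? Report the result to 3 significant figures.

k = ln 2 / 46.7 = 0.01484 hr⁻¹
f_n = 1 − e^(−nkτ) = 1 − e^(−4 × 0.01484 × 23.0) = 1 − e^(−1.366) = 1 − 0.2552 ≈ 0.745

0.745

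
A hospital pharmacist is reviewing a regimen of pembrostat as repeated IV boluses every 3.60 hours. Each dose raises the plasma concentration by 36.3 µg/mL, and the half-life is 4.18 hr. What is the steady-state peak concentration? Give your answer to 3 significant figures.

k = ln 2 / 4.18 = 0.1658 hr⁻¹
Fraction remaining after one interval: e^(−kτ) = e^(−0.1658 × 3.60) = 0.5505
R = 1 / (1 − 0.5505) = 2.225
Css,max = 36.3 × 2.225 ≈ 80.8 µg/mL

80.8 µg/mL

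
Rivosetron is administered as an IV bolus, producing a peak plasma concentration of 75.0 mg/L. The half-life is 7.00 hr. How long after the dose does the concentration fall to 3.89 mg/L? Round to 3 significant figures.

29.9 hours

k = ln 2 / 7.00 = 0.09902 hr⁻¹
C(t) = C₀ e^(−kt)  ⇒  t = ln(C₀/C) / k
t = ln(75.0/3.89) / 0.09902 = 2.959 / 0.09902 ≈ 29.9 hours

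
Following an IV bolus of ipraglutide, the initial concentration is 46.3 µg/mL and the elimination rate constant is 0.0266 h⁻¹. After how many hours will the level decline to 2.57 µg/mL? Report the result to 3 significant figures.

C(t) = C₀ e^(−kt)  ⇒  t = ln(C₀/C) / k
t = ln(46.3/2.57) / 0.02660 = 2.891 / 0.02660 ≈ 109 hours

109 hours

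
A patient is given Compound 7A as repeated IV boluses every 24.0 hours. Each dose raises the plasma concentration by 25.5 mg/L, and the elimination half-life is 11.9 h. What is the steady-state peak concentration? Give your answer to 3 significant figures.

33.9 mg/L

k = ln 2 / 11.9 = 0.05825 h⁻¹
Fraction remaining after one interval: e^(−kτ) = e^(−0.05825 × 24.0) = 0.2471
R = 1 / (1 − 0.2471) = 1.328
Css,max = 25.5 × 1.328 ≈ 33.9 mg/L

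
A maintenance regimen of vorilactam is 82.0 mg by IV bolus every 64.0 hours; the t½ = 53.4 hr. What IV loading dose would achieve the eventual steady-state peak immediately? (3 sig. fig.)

145 mg

k = ln 2 / 53.4 = 0.01298 hr⁻¹
Accumulation ratio R = 1 / (1 − e^(−kτ)) = 1 / (1 − e^(−0.01298×64.0)) = 1 / (1 − 0.4357) = 1.772
Loading dose = maintenance dose × R = 82.0 × 1.772 ≈ 145 mg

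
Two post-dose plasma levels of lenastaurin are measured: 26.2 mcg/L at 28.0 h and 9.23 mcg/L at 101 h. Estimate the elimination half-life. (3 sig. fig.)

k = ln(C₁/C₂) / (t₂ − t₁) = ln(26.2/9.23) / (101 − 28.0)
  = 1.043 / 73.00 = 0.01429 h⁻¹
t½ = ln 2 / k = ln 2 / 0.01429 ≈ 48.5 hours

48.5 hours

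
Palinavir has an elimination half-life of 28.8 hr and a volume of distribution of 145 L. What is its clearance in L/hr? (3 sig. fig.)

k = ln 2 / t½ = ln 2 / 28.8 = 0.02407 hr⁻¹
CL = k · V = 0.02407 × 145 ≈ 3.49 L/hr

3.49 L/hr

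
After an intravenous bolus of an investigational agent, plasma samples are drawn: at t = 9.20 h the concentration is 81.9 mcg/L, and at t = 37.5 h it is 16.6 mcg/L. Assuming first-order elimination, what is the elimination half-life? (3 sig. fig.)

k = ln(C₁/C₂) / (t₂ − t₁) = ln(81.9/16.6) / (37.5 − 9.20)
  = 1.596 / 28.30 = 0.05640 h⁻¹
t½ = ln 2 / k = ln 2 / 0.05640 ≈ 12.3 hours

12.3 hours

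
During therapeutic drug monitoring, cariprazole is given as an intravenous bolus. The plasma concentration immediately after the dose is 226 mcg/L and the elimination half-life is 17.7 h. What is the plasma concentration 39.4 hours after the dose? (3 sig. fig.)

k = ln 2 / 17.7 = 0.03916 h⁻¹
C(t) = C₀ e^(−kt) = 226 × e^(−0.03916 × 39.4) = 226 × e^(−1.543) = 226 × 0.2138 ≈ 48.3 mcg/L

48.3 mcg/L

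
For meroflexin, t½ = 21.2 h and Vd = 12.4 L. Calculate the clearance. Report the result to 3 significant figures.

k = ln 2 / t½ = ln 2 / 21.2 = 0.03270 h⁻¹
CL = k · V = 0.03270 × 12.4 ≈ 0.405 L/h

0.405 L/h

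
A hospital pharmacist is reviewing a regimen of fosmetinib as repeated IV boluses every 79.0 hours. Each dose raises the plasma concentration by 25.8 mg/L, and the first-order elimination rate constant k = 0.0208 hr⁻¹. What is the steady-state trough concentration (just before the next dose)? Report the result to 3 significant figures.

Fraction remaining after one interval: e^(−kτ) = e^(−0.02080 × 79.0) = 0.1934
R = 1 / (1 − 0.1934) = 1.240
Css,max = 25.8 × 1.240 = 31.98 mg/L
Css,min = Css,max × e^(−kτ) = 31.98 × 0.1934 ≈ 6.18 mg/L

6.18 mg/L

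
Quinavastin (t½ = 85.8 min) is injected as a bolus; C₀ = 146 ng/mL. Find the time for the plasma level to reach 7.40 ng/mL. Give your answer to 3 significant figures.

369 minutes

k = ln 2 / 85.8 = 0.008079 min⁻¹
C(t) = C₀ e^(−kt)  ⇒  t = ln(C₀/C) / k
t = ln(146/7.40) / 0.008079 = 2.982 / 0.008079 ≈ 369 minutes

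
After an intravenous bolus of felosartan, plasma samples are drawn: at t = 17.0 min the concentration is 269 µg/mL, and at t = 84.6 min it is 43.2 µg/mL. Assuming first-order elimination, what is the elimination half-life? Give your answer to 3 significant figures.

25.6 minutes

k = ln(C₁/C₂) / (t₂ − t₁) = ln(269/43.2) / (84.6 − 17.0)
  = 1.829 / 67.60 = 0.02705 min⁻¹
t½ = ln 2 / k = ln 2 / 0.02705 ≈ 25.6 minutes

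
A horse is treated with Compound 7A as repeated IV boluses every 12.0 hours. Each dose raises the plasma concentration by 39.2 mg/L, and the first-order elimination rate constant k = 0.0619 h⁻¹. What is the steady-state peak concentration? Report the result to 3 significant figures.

Fraction remaining after one interval: e^(−kτ) = e^(−0.06190 × 12.0) = 0.4758
R = 1 / (1 − 0.4758) = 1.908
Css,max = 39.2 × 1.908 ≈ 74.8 mg/L

74.8 mg/L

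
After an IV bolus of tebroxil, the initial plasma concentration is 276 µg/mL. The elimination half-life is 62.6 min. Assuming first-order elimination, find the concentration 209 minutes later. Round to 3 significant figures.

27.3 µg/mL

k = ln 2 / 62.6 = 0.01107 min⁻¹
209 min is 3.339 half-lives, so C = 276 × (1/2)^3.339 = 276 × 0.09885 ≈ 27.3 µg/mL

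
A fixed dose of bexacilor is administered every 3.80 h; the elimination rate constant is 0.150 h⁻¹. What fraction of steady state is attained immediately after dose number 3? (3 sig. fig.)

f_n = 1 − e^(−nkτ) = 1 − e^(−3 × 0.1500 × 3.80) = 1 − e^(−1.710) = 1 − 0.1809 ≈ 0.819

0.819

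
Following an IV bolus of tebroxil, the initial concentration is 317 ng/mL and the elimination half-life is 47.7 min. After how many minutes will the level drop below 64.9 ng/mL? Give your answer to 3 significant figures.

k = ln 2 / 47.7 = 0.01453 min⁻¹
C(t) = C₀ e^(−kt)  ⇒  t = ln(C₀/C) / k
t = ln(317/64.9) / 0.01453 = 1.586 / 0.01453 ≈ 109 minutes

109 minutes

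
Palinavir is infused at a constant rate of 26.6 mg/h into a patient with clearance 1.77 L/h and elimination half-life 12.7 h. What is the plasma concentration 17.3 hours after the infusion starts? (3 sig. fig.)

9.18 mg/L

Css = rate / CL = 26.6 / 1.77 = 15.03 mg/L
k = ln 2 / 12.7 = 0.05458 h⁻¹
C(t) = Css (1 − e^(−kt)) = 15.03 × (1 − e^(−0.9442)) = 15.03 × 0.6110 ≈ 9.18 mg/L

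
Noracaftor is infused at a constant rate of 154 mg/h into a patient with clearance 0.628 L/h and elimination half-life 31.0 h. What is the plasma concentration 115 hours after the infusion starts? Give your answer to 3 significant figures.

226 mg/L

Css = rate / CL = 154 / 0.628 = 245.2 mg/L
k = ln 2 / 31.0 = 0.02236 h⁻¹
C(t) = Css (1 − e^(−kt)) = 245.2 × (1 − e^(−2.571)) = 245.2 × 0.9236 ≈ 226 mg/L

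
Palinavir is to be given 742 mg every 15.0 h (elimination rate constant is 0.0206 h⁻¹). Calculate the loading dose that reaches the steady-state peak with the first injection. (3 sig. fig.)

2790 mg

Accumulation ratio R = 1 / (1 − e^(−kτ)) = 1 / (1 − e^(−0.02060×15.0)) = 1 / (1 − 0.7342) = 3.762
Loading dose = maintenance dose × R = 742 × 3.762 ≈ 2790 mg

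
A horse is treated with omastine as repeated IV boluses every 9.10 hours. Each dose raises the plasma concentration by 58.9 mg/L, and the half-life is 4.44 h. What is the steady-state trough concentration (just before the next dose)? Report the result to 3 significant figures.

k = ln 2 / 4.44 = 0.1561 h⁻¹
Fraction remaining after one interval: e^(−kτ) = e^(−0.1561 × 9.10) = 0.2416
R = 1 / (1 − 0.2416) = 1.318
Css,max = 58.9 × 1.318 = 77.66 mg/L
Css,min = Css,max × e^(−kτ) = 77.66 × 0.2416 ≈ 18.8 mg/L

18.8 mg/L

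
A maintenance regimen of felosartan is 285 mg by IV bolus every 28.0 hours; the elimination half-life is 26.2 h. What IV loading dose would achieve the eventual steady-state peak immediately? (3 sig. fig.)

545 mg

k = ln 2 / 26.2 = 0.02646 h⁻¹
Accumulation ratio R = 1 / (1 − e^(−kτ)) = 1 / (1 − e^(−0.02646×28.0)) = 1 / (1 − 0.4767) = 1.911
Loading dose = maintenance dose × R = 285 × 1.911 ≈ 545 mg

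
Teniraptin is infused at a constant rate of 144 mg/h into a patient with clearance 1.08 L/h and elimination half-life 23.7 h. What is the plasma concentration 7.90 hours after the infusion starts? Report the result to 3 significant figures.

Css = rate / CL = 144 / 1.08 = 133.3 µg/mL
k = ln 2 / 23.7 = 0.02925 h⁻¹
C(t) = Css (1 − e^(−kt)) = 133.3 × (1 − e^(−0.2310)) = 133.3 × 0.2063 ≈ 27.5 µg/mL

27.5 µg/mL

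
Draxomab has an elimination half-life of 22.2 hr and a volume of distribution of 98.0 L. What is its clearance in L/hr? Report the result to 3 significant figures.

k = ln 2 / t½ = ln 2 / 22.2 = 0.03122 hr⁻¹
CL = k · V = 0.03122 × 98.0 ≈ 3.06 L/hr

3.06 L/hr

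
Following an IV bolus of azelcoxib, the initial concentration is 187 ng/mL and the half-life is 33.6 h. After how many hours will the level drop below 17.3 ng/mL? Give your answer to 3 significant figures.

115 hours

k = ln 2 / 33.6 = 0.02063 h⁻¹
C(t) = C₀ e^(−kt)  ⇒  t = ln(C₀/C) / k
t = ln(187/17.3) / 0.02063 = 2.380 / 0.02063 ≈ 115 hours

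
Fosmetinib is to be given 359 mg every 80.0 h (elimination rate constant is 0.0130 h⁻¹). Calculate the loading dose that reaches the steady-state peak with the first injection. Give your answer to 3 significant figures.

555 mg

Accumulation ratio R = 1 / (1 − e^(−kτ)) = 1 / (1 − e^(−0.01300×80.0)) = 1 / (1 − 0.3535) = 1.547
Loading dose = maintenance dose × R = 359 × 1.547 ≈ 555 mg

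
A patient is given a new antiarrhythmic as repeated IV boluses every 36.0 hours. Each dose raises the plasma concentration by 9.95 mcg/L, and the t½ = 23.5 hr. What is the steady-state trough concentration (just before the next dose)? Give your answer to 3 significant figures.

k = ln 2 / 23.5 = 0.02950 hr⁻¹
Fraction remaining after one interval: e^(−kτ) = e^(−0.02950 × 36.0) = 0.3458
R = 1 / (1 − 0.3458) = 1.529
Css,max = 9.95 × 1.529 = 15.21 mcg/L
Css,min = Css,max × e^(−kτ) = 15.21 × 0.3458 ≈ 5.26 mcg/L

5.26 mcg/L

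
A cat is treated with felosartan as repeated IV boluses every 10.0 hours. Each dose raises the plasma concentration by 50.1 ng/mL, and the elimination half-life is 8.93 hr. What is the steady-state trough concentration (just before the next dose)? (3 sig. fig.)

42.7 ng/mL

k = ln 2 / 8.93 = 0.07762 hr⁻¹
Fraction remaining after one interval: e^(−kτ) = e^(−0.07762 × 10.0) = 0.4602
R = 1 / (1 − 0.4602) = 1.852
Css,max = 50.1 × 1.852 = 92.80 ng/mL
Css,min = Css,max × e^(−kτ) = 92.80 × 0.4602 ≈ 42.7 ng/mL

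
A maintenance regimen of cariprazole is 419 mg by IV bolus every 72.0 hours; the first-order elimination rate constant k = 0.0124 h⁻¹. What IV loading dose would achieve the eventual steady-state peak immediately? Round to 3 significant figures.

710 mg

Accumulation ratio R = 1 / (1 − e^(−kτ)) = 1 / (1 − e^(−0.01240×72.0)) = 1 / (1 − 0.4095) = 1.694
Loading dose = maintenance dose × R = 419 × 1.694 ≈ 710 mg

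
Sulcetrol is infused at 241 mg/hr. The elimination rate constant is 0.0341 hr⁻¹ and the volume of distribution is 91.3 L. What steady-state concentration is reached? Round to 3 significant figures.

CL = k · V = 0.0341 × 91.3 = 3.113 L/hr
Css = rate / CL = 241 / 3.113 ≈ 77.4 µg/mL

77.4 µg/mL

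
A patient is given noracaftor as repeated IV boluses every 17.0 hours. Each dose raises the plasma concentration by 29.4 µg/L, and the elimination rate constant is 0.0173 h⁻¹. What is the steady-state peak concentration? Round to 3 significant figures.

115 µg/L

Fraction remaining after one interval: e^(−kτ) = e^(−0.01730 × 17.0) = 0.7452
R = 1 / (1 − 0.7452) = 3.925
Css,max = 29.4 × 3.925 ≈ 115 µg/L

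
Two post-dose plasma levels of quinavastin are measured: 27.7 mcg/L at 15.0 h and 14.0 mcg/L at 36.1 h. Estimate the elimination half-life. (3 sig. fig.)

k = ln(C₁/C₂) / (t₂ − t₁) = ln(27.7/14.0) / (36.1 − 15.0)
  = 0.6824 / 21.10 = 0.03234 h⁻¹
t½ = ln 2 / k = ln 2 / 0.03234 ≈ 21.4 hours

21.4 hours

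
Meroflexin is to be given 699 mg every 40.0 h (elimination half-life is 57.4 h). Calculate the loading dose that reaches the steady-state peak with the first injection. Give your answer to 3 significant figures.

k = ln 2 / 57.4 = 0.01208 h⁻¹
Accumulation ratio R = 1 / (1 − e^(−kτ)) = 1 / (1 − e^(−0.01208×40.0)) = 1 / (1 − 0.6169) = 2.610
Loading dose = maintenance dose × R = 699 × 2.610 ≈ 1820 mg

1820 mg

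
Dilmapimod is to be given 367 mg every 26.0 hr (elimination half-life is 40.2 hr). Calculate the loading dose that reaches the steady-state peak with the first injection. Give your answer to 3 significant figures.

1020 mg

k = ln 2 / 40.2 = 0.01724 hr⁻¹
Accumulation ratio R = 1 / (1 − e^(−kτ)) = 1 / (1 − e^(−0.01724×26.0)) = 1 / (1 − 0.6387) = 2.768
Loading dose = maintenance dose × R = 367 × 2.768 ≈ 1020 mg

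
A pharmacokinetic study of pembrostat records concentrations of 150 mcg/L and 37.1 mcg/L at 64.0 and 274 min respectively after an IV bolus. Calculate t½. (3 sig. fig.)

104 minutes

k = ln(C₁/C₂) / (t₂ − t₁) = ln(150/37.1) / (274 − 64.0)
  = 1.397 / 210.0 = 0.006652 min⁻¹
t½ = ln 2 / k = ln 2 / 0.006652 ≈ 104 minutes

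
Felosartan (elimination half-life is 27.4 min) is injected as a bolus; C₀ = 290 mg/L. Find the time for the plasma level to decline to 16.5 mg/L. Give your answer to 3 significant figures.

113 minutes

k = ln 2 / 27.4 = 0.02530 min⁻¹
C(t) = C₀ e^(−kt)  ⇒  t = ln(C₀/C) / k
t = ln(290/16.5) / 0.02530 = 2.867 / 0.02530 ≈ 113 minutes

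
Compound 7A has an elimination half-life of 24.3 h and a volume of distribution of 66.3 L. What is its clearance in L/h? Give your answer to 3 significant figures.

1.89 L/h

k = ln 2 / t½ = ln 2 / 24.3 = 0.02852 h⁻¹
CL = k · V = 0.02852 × 66.3 ≈ 1.89 L/h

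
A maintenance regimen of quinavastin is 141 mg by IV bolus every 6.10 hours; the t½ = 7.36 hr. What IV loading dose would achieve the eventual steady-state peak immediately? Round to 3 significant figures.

323 mg

k = ln 2 / 7.36 = 0.09418 hr⁻¹
Accumulation ratio R = 1 / (1 − e^(−kτ)) = 1 / (1 − e^(−0.09418×6.10)) = 1 / (1 − 0.5630) = 2.288
Loading dose = maintenance dose × R = 141 × 2.288 ≈ 323 mg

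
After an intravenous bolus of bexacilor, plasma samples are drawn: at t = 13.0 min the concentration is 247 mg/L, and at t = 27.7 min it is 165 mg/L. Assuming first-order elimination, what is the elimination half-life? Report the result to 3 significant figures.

25.3 minutes

k = ln(C₁/C₂) / (t₂ − t₁) = ln(247/165) / (27.7 − 13.0)
  = 0.4034 / 14.70 = 0.02745 min⁻¹
t½ = ln 2 / k = ln 2 / 0.02745 ≈ 25.3 minutes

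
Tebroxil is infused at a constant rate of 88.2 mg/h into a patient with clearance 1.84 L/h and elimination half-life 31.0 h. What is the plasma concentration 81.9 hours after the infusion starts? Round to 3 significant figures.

Css = rate / CL = 88.2 / 1.84 = 47.93 µg/mL
k = ln 2 / 31.0 = 0.02236 h⁻¹
C(t) = Css (1 − e^(−kt)) = 47.93 × (1 − e^(−1.831)) = 47.93 × 0.8398 ≈ 40.3 µg/mL

40.3 µg/mL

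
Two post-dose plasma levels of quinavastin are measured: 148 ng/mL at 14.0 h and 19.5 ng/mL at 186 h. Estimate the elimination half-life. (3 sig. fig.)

k = ln(C₁/C₂) / (t₂ − t₁) = ln(148/19.5) / (186 − 14.0)
  = 2.027 / 172.0 = 0.01178 h⁻¹
t½ = ln 2 / k = ln 2 / 0.01178 ≈ 58.8 hours

58.8 hours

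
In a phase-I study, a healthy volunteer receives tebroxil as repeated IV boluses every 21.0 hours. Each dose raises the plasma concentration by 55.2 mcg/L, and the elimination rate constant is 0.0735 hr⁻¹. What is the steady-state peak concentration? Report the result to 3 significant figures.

70.2 mcg/L

Fraction remaining after one interval: e^(−kτ) = e^(−0.07350 × 21.0) = 0.2136
R = 1 / (1 − 0.2136) = 1.272
Css,max = 55.2 × 1.272 ≈ 70.2 mcg/L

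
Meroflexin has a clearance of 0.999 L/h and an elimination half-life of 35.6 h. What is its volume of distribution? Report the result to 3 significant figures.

k = ln 2 / t½ = ln 2 / 35.6 = 0.01947 h⁻¹
V = CL / k = 0.999 / 0.01947 ≈ 51.3 L

51.3 L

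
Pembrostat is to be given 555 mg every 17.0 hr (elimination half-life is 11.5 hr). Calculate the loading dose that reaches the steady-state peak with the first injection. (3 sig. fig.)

866 mg

k = ln 2 / 11.5 = 0.06027 hr⁻¹
Accumulation ratio R = 1 / (1 − e^(−kτ)) = 1 / (1 − e^(−0.06027×17.0)) = 1 / (1 − 0.3589) = 1.560
Loading dose = maintenance dose × R = 555 × 1.560 ≈ 866 mg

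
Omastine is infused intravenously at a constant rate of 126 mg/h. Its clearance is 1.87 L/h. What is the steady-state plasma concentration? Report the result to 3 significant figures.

Css = infusion rate / CL = 126 / 1.87 ≈ 67.4 mg/L

67.4 mg/L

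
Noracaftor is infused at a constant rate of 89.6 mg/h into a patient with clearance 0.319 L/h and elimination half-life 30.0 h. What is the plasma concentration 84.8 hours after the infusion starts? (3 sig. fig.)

241 mg/L

Css = rate / CL = 89.6 / 0.319 = 280.9 mg/L
k = ln 2 / 30.0 = 0.02310 h⁻¹
C(t) = Css (1 − e^(−kt)) = 280.9 × (1 − e^(−1.959)) = 280.9 × 0.8590 ≈ 241 mg/L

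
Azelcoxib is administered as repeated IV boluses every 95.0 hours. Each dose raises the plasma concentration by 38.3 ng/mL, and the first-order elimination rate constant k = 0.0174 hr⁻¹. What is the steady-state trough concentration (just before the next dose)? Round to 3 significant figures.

9.07 ng/mL

Fraction remaining after one interval: e^(−kτ) = e^(−0.01740 × 95.0) = 0.1915
R = 1 / (1 − 0.1915) = 1.237
Css,max = 38.3 × 1.237 = 47.37 ng/mL
Css,min = Css,max × e^(−kτ) = 47.37 × 0.1915 ≈ 9.07 ng/mL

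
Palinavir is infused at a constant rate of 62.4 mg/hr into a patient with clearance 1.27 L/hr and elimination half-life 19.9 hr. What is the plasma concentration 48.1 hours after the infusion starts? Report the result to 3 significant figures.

Css = rate / CL = 62.4 / 1.27 = 49.13 mg/L
k = ln 2 / 19.9 = 0.03483 hr⁻¹
C(t) = Css (1 − e^(−kt)) = 49.13 × (1 − e^(−1.675)) = 49.13 × 0.8128 ≈ 39.9 mg/L

39.9 mg/L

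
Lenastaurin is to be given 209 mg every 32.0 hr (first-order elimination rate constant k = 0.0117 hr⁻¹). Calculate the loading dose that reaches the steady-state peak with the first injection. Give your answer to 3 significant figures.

669 mg

Accumulation ratio R = 1 / (1 − e^(−kτ)) = 1 / (1 − e^(−0.01170×32.0)) = 1 / (1 − 0.6877) = 3.202
Loading dose = maintenance dose × R = 209 × 3.202 ≈ 669 mg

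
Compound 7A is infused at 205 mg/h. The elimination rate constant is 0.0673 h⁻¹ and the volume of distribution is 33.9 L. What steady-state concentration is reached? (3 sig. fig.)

89.9 µg/mL

CL = k · V = 0.0673 × 33.9 = 2.281 L/h
Css = rate / CL = 205 / 2.281 ≈ 89.9 µg/mL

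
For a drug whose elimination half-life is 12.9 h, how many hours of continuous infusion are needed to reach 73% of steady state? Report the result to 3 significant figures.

k = ln 2 / 12.9 = 0.05373 h⁻¹
f = 1 − e^(−kt)  ⇒  t = −ln(1 − f) / k
t = −ln(1 − 0.73) / 0.05373 = 1.309 / 0.05373 ≈ 24.4 hours

24.4 hours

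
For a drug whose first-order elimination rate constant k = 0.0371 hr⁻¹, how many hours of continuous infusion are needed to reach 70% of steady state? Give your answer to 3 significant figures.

f = 1 − e^(−kt)  ⇒  t = −ln(1 − f) / k
t = −ln(1 − 0.7) / 0.03710 = 1.204 / 0.03710 ≈ 32.5 hours

32.5 hours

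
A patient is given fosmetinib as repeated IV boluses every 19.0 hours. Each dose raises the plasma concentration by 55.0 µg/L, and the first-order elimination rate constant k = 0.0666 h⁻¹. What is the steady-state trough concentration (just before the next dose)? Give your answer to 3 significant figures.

21.6 µg/L

Fraction remaining after one interval: e^(−kτ) = e^(−0.06660 × 19.0) = 0.2821
R = 1 / (1 − 0.2821) = 1.393
Css,max = 55.0 × 1.393 = 76.62 µg/L
Css,min = Css,max × e^(−kτ) = 76.62 × 0.2821 ≈ 21.6 µg/L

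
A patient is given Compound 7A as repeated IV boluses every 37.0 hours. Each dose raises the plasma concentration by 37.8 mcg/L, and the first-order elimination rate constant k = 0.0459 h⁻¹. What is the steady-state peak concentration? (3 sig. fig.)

Fraction remaining after one interval: e^(−kτ) = e^(−0.04590 × 37.0) = 0.1830
R = 1 / (1 − 0.1830) = 1.224
Css,max = 37.8 × 1.224 ≈ 46.3 mcg/L

46.3 mcg/L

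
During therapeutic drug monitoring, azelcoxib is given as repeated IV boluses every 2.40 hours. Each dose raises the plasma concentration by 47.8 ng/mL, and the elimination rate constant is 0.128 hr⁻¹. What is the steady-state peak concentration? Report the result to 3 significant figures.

Fraction remaining after one interval: e^(−kτ) = e^(−0.1280 × 2.40) = 0.7355
R = 1 / (1 − 0.7355) = 3.781
Css,max = 47.8 × 3.781 ≈ 181 ng/mL

181 ng/mL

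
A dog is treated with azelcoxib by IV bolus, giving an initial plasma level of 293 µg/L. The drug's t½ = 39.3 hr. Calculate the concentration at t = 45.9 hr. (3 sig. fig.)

130 µg/L

k = ln 2 / 39.3 = 0.01764 hr⁻¹
45.9 hr is 1.168 half-lives, so C = 293 × (1/2)^1.168 = 293 × 0.4451 ≈ 130 µg/L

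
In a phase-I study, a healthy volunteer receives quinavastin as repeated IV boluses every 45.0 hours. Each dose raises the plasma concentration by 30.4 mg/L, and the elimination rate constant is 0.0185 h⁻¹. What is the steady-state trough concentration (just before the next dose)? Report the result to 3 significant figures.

23.4 mg/L

Fraction remaining after one interval: e^(−kτ) = e^(−0.01850 × 45.0) = 0.4350
R = 1 / (1 − 0.4350) = 1.770
Css,max = 30.4 × 1.770 = 53.80 mg/L
Css,min = Css,max × e^(−kτ) = 53.80 × 0.4350 ≈ 23.4 mg/L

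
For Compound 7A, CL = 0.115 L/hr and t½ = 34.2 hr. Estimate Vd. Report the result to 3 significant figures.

k = ln 2 / t½ = ln 2 / 34.2 = 0.02027 hr⁻¹
V = CL / k = 0.115 / 0.02027 ≈ 5.67 L

5.67 L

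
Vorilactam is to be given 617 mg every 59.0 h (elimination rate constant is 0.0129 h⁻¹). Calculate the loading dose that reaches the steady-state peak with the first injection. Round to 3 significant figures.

Accumulation ratio R = 1 / (1 − e^(−kτ)) = 1 / (1 − e^(−0.01290×59.0)) = 1 / (1 − 0.4672) = 1.877
Loading dose = maintenance dose × R = 617 × 1.877 ≈ 1160 mg

1160 mg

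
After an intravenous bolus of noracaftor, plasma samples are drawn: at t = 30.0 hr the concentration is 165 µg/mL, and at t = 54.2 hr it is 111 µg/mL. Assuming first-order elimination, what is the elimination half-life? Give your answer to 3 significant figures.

42.3 hours

k = ln(C₁/C₂) / (t₂ − t₁) = ln(165/111) / (54.2 − 30.0)
  = 0.3964 / 24.20 = 0.01638 hr⁻¹
t½ = ln 2 / k = ln 2 / 0.01638 ≈ 42.3 hours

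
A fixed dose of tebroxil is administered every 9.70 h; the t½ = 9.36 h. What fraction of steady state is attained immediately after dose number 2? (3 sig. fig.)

0.762

k = ln 2 / 9.36 = 0.07405 h⁻¹
f_n = 1 − e^(−nkτ) = 1 − e^(−2 × 0.07405 × 9.70) = 1 − e^(−1.437) = 1 − 0.2377 ≈ 0.762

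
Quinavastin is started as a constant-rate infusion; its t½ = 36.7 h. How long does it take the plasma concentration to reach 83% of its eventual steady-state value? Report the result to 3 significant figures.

k = ln 2 / 36.7 = 0.01889 h⁻¹
f = 1 − e^(−kt)  ⇒  t = −ln(1 − f) / k
t = −ln(1 − 0.83) / 0.01889 = 1.772 / 0.01889 ≈ 93.8 hours

93.8 hours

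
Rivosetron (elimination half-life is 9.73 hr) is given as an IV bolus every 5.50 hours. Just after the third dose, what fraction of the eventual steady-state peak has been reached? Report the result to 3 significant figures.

k = ln 2 / 9.73 = 0.07124 hr⁻¹
f_n = 1 − e^(−nkτ) = 1 − e^(−3 × 0.07124 × 5.50) = 1 − e^(−1.175) = 1 − 0.3087 ≈ 0.691

0.691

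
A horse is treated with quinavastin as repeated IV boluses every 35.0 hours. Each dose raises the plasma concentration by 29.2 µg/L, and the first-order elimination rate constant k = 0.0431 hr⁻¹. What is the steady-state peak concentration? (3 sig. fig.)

Fraction remaining after one interval: e^(−kτ) = e^(−0.04310 × 35.0) = 0.2212
R = 1 / (1 − 0.2212) = 1.284
Css,max = 29.2 × 1.284 ≈ 37.5 µg/L

37.5 µg/L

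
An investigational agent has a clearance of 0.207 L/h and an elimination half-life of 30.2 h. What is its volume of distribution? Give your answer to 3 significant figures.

k = ln 2 / t½ = ln 2 / 30.2 = 0.02295 h⁻¹
V = CL / k = 0.207 / 0.02295 ≈ 9.02 L

9.02 L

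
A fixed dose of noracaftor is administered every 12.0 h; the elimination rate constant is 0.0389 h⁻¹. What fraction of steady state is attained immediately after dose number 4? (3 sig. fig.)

f_n = 1 − e^(−nkτ) = 1 − e^(−4 × 0.03890 × 12.0) = 1 − e^(−1.867) = 1 − 0.1546 ≈ 0.845

0.845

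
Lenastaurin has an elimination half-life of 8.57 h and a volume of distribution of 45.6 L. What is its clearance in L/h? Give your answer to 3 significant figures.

k = ln 2 / t½ = ln 2 / 8.57 = 0.08088 h⁻¹
CL = k · V = 0.08088 × 45.6 ≈ 3.69 L/h

3.69 L/h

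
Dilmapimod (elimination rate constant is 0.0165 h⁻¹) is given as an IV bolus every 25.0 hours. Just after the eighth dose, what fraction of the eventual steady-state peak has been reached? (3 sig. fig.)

0.963

f_n = 1 − e^(−nkτ) = 1 − e^(−8 × 0.01650 × 25.0) = 1 − e^(−3.300) = 1 − 0.03688 ≈ 0.963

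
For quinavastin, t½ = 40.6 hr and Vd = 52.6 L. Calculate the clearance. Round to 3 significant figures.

0.898 L/hr

k = ln 2 / t½ = ln 2 / 40.6 = 0.01707 hr⁻¹
CL = k · V = 0.01707 × 52.6 ≈ 0.898 L/hr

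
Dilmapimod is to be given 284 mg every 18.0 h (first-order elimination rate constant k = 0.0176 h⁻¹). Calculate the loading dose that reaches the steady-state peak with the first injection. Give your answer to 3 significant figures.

Accumulation ratio R = 1 / (1 − e^(−kτ)) = 1 / (1 − e^(−0.01760×18.0)) = 1 / (1 − 0.7285) = 3.683
Loading dose = maintenance dose × R = 284 × 3.683 ≈ 1050 mg

1050 mg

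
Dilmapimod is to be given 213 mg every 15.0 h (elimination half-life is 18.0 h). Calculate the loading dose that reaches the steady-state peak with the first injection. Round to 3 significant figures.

k = ln 2 / 18.0 = 0.03851 h⁻¹
Accumulation ratio R = 1 / (1 − e^(−kτ)) = 1 / (1 − e^(−0.03851×15.0)) = 1 / (1 − 0.5612) = 2.279
Loading dose = maintenance dose × R = 213 × 2.279 ≈ 485 mg

485 mg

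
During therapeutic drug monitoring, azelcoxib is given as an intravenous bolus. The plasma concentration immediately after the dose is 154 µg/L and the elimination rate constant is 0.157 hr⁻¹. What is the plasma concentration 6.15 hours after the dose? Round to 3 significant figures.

C(t) = C₀ e^(−kt) = 154 × e^(−0.1570 × 6.15) = 154 × e^(−0.9656) = 154 × 0.3808 ≈ 58.6 µg/L

58.6 µg/L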